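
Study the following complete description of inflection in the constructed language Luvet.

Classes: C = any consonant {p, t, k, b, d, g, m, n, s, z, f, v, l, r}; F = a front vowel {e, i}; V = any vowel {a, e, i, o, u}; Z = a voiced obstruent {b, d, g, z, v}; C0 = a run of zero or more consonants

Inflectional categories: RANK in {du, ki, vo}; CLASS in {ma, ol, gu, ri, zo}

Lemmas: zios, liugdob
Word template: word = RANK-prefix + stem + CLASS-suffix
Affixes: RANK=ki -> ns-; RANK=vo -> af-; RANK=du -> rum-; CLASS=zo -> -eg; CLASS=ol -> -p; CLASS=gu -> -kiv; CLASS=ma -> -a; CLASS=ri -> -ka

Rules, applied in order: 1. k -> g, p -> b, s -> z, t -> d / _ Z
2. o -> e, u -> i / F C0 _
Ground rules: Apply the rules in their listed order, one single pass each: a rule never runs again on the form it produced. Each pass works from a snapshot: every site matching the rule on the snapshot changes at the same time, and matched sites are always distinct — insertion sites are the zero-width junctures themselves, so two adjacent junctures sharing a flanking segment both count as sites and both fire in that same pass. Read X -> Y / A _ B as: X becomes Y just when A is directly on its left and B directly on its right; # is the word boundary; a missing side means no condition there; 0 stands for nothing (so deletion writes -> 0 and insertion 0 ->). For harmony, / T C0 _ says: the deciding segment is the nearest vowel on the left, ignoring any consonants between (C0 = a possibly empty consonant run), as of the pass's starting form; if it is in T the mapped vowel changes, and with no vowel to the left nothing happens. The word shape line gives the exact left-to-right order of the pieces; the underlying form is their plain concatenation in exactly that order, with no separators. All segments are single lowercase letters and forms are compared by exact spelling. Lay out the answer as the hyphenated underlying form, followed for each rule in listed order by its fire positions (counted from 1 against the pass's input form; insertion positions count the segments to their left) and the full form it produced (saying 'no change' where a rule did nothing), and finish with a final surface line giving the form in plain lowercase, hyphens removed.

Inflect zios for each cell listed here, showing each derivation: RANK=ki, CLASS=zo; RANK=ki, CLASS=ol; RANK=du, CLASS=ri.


cell RANK=ki, CLASS=zo:
underlying: ns-zios-eg
1. k -> g, p -> b, s -> z, t -> d / _ Z: fires at position(s) 2: nzzioseg
2. o -> e, u -> i / F C0 _: fires at position(s) 5: nzzieseg
surface: nzzieseg

cell RANK=ki, CLASS=ol:
underlying: ns-zios-p
1. k -> g, p -> b, s -> z, t -> d / _ Z: fires at position(s) 2: nzziosp
2. o -> e, u -> i / F C0 _: fires at position(s) 5: nzziesp
surface: nzziesp

cell RANK=du, CLASS=ri:
underlying: rum-zios-ka
1. k -> g, p -> b, s -> z, t -> d / _ Z: no change
2. o -> e, u -> i / F C0 _: fires at position(s) 6: rumzieska
surface: rumzieska


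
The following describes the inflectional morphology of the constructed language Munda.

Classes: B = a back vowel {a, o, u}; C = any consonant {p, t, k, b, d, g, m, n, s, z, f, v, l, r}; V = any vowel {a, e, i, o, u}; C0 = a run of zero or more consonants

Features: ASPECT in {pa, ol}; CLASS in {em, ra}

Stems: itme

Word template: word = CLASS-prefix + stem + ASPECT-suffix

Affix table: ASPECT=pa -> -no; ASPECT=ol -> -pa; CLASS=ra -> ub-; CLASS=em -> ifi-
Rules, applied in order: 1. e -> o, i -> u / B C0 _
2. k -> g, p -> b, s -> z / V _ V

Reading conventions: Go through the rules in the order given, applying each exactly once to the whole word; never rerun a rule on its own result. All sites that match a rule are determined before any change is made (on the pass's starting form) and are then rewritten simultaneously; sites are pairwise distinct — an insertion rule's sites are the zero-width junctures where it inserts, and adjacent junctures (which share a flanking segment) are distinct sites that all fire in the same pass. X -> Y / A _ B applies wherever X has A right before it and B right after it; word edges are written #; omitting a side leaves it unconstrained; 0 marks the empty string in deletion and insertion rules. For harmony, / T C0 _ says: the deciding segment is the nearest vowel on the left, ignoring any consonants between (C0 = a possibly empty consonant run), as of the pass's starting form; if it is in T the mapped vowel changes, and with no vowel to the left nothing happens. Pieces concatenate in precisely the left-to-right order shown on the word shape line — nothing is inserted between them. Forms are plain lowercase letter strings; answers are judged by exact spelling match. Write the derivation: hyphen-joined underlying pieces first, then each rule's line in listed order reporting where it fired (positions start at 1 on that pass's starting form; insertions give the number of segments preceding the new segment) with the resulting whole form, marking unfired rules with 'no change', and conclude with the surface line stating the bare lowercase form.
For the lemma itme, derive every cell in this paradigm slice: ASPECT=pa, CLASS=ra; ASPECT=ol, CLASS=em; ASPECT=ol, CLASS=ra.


cell ASPECT=pa, CLASS=ra:
underlying: ub-itme-no
1. e -> o, i -> u / B C0 _: fires at position(s) 3: ubutmeno
2. k -> g, p -> b, s -> z / V _ V: no change
surface: ubutmeno

cell ASPECT=ol, CLASS=em:
underlying: ifi-itme-pa
1. e -> o, i -> u / B C0 _: no change
2. k -> g, p -> b, s -> z / V _ V: fires at position(s) 8: ifiitmeba
surface: ifiitmeba

cell ASPECT=ol, CLASS=ra:
underlying: ub-itme-pa
1. e -> o, i -> u / B C0 _: fires at position(s) 3: ubutmepa
2. k -> g, p -> b, s -> z / V _ V: fires at position(s) 7: ubutmeba
surface: ubutmeba


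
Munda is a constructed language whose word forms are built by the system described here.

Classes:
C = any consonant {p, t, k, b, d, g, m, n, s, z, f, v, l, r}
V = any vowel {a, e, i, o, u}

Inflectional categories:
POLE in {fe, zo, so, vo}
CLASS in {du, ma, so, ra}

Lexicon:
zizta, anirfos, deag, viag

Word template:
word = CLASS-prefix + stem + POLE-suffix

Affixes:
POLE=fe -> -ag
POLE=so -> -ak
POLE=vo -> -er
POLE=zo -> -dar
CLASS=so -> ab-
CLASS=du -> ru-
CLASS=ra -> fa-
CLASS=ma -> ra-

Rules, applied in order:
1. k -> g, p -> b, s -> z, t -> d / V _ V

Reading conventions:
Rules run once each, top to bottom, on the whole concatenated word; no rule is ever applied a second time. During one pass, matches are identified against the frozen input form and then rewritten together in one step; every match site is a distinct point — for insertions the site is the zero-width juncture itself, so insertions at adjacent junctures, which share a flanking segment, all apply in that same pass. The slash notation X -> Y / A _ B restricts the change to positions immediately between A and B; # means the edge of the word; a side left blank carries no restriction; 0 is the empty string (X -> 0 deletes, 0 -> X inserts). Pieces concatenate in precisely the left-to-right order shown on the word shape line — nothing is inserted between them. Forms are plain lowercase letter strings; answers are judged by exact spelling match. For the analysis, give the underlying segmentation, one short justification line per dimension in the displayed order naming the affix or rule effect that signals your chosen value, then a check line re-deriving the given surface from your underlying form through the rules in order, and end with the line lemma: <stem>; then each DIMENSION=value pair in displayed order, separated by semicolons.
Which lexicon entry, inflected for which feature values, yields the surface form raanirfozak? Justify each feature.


underlying: ra-anirfos-ak
POLE=so - signalled by the affix -ak
CLASS=ma - signalled by the affix ra-
check: raanirfosak -> raanirfozak
lemma: anirfos; POLE=so; CLASS=ma


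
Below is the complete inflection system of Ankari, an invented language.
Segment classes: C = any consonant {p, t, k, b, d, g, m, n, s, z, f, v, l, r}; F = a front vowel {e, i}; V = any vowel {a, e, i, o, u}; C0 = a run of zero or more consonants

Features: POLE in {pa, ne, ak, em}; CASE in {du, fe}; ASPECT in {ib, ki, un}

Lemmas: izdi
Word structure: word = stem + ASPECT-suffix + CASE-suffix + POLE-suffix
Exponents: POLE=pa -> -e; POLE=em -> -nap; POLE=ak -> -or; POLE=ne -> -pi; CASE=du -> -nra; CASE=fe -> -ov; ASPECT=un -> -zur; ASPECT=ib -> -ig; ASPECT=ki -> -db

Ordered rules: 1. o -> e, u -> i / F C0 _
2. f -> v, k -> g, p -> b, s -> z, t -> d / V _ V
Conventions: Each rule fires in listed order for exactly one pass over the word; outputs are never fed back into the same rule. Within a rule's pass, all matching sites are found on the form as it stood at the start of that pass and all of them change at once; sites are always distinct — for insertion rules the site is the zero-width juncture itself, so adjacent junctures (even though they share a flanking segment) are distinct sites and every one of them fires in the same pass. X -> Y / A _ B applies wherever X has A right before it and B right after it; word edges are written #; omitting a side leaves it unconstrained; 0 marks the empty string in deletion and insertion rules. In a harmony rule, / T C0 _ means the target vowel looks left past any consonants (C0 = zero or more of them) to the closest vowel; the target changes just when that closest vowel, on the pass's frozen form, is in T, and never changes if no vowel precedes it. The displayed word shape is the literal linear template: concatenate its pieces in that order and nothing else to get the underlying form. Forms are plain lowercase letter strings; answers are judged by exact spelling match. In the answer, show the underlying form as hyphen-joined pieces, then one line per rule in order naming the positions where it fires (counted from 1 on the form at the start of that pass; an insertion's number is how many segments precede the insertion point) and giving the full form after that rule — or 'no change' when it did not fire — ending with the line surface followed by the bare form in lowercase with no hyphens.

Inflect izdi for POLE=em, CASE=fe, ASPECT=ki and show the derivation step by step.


underlying: izdi-db-ov-nap
1. o -> e, u -> i / F C0 _: fires at position(s) 7: izdidbevnap
2. f -> v, k -> g, p -> b, s -> z, t -> d / V _ V: no change
surface: izdidbevnap


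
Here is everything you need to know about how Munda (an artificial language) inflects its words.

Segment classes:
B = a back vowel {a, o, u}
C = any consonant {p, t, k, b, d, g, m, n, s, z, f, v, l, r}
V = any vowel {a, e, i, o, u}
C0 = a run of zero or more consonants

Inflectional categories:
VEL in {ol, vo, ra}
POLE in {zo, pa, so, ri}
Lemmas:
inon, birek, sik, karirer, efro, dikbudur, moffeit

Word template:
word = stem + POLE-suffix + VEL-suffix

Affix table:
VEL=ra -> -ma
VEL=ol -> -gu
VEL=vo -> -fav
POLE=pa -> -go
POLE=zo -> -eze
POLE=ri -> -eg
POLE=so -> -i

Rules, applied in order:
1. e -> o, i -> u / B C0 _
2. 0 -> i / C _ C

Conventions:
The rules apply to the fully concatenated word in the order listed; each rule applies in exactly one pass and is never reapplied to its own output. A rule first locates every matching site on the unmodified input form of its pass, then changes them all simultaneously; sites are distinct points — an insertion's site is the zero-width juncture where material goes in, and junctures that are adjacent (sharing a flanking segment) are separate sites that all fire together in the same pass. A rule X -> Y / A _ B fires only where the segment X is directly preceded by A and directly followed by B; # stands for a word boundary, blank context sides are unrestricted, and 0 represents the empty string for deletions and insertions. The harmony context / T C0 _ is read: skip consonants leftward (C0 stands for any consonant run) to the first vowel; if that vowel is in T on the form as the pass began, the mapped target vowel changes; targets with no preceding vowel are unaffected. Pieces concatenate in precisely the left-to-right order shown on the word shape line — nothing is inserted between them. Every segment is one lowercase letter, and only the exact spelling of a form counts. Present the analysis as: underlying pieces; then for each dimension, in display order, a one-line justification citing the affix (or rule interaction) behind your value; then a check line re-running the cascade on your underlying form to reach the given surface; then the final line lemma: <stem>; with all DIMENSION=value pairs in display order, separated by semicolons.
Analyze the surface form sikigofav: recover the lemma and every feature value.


underlying: sik-go-fav
VEL=vo - signalled by the affix -fav
POLE=pa - signalled by the affix -go
check: sikgofav -> sikgofav -> sikigofav
lemma: sik; VEL=vo; POLE=pa


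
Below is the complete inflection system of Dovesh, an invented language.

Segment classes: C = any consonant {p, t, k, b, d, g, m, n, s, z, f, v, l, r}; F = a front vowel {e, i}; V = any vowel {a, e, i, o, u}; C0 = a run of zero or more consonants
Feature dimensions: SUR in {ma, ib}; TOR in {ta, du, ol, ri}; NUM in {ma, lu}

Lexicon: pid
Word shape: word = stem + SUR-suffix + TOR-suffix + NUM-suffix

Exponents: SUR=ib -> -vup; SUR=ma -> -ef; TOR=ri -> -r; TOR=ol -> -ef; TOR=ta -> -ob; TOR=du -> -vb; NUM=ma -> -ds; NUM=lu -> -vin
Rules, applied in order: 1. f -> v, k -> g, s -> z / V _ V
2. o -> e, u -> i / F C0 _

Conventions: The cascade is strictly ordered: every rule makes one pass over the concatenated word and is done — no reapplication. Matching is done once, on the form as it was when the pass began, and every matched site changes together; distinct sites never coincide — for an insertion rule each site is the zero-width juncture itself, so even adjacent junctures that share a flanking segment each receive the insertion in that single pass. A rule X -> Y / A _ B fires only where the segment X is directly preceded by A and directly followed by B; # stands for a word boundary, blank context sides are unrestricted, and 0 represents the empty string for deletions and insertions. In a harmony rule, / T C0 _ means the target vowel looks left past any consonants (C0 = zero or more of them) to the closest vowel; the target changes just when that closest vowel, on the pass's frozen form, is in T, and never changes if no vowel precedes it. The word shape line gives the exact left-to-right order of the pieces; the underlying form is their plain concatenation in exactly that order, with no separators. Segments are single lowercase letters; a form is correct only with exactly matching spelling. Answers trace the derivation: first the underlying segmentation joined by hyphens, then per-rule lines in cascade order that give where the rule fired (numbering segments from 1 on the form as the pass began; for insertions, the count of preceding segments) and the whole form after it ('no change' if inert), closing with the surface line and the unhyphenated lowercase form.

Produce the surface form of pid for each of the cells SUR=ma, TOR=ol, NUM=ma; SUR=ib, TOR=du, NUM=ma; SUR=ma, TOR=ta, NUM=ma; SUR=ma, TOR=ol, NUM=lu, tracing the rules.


cell SUR=ma, TOR=ol, NUM=ma:
underlying: pid-ef-ef-ds
1. f -> v, k -> g, s -> z / V _ V: fires at position(s) 5: pidevefds
2. o -> e, u -> i / F C0 _: no change
surface: pidevefds

cell SUR=ib, TOR=du, NUM=ma:
underlying: pid-vup-vb-ds
1. f -> v, k -> g, s -> z / V _ V: no change
2. o -> e, u -> i / F C0 _: fires at position(s) 5: pidvipvbds
surface: pidvipvbds

cell SUR=ma, TOR=ta, NUM=ma:
underlying: pid-ef-ob-ds
1. f -> v, k -> g, s -> z / V _ V: fires at position(s) 5: pidevobds
2. o -> e, u -> i / F C0 _: fires at position(s) 6: pidevebds
surface: pidevebds

cell SUR=ma, TOR=ol, NUM=lu:
underlying: pid-ef-ef-vin
1. f -> v, k -> g, s -> z / V _ V: fires at position(s) 5: pidevefvin
2. o -> e, u -> i / F C0 _: no change
surface: pidevefvin


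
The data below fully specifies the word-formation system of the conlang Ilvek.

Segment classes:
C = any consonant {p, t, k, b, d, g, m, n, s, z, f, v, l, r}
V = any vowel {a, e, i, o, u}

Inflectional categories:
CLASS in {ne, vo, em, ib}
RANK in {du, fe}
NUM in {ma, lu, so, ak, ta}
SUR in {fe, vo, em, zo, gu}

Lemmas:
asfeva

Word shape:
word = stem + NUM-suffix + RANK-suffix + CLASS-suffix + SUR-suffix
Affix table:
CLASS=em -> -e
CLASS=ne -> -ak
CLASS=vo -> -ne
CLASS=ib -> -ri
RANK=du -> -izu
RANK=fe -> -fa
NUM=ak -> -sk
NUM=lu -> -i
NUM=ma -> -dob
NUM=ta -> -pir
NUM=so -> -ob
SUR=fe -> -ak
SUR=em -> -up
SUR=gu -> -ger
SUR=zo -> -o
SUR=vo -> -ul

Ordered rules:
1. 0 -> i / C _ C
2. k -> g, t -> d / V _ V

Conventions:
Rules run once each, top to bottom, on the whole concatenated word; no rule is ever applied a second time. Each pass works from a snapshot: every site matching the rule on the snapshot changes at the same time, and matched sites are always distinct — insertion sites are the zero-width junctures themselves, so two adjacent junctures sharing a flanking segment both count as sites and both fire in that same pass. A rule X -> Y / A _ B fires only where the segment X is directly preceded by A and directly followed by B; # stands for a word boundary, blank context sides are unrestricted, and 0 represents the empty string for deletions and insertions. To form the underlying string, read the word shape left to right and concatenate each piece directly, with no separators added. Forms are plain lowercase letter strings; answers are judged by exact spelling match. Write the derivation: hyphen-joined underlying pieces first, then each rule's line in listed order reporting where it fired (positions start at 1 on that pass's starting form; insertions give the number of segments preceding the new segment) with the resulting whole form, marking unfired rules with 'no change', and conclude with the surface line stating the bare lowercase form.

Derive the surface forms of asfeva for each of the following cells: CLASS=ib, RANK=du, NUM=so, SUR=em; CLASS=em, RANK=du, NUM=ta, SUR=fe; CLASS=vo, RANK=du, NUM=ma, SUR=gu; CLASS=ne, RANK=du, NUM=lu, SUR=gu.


cell CLASS=ib, RANK=du, NUM=so, SUR=em:
underlying: asfeva-ob-izu-ri-up
1. 0 -> i / C _ C: inserts after position(s) 2: asifevaobizuriup
2. k -> g, t -> d / V _ V: no change
surface: asifevaobizuriup

cell CLASS=em, RANK=du, NUM=ta, SUR=fe:
underlying: asfeva-pir-izu-e-ak
1. 0 -> i / C _ C: inserts after position(s) 2: asifevapirizueak
2. k -> g, t -> d / V _ V: no change
surface: asifevapirizueak

cell CLASS=vo, RANK=du, NUM=ma, SUR=gu:
underlying: asfeva-dob-izu-ne-ger
1. 0 -> i / C _ C: inserts after position(s) 2: asifevadobizuneger
2. k -> g, t -> d / V _ V: no change
surface: asifevadobizuneger

cell CLASS=ne, RANK=du, NUM=lu, SUR=gu:
underlying: asfeva-i-izu-ak-ger
1. 0 -> i / C _ C: inserts after position(s) 2, 12: asifevaiizuakiger
2. k -> g, t -> d / V _ V: fires at position(s) 13: asifevaiizuagiger
surface: asifevaiizuagiger


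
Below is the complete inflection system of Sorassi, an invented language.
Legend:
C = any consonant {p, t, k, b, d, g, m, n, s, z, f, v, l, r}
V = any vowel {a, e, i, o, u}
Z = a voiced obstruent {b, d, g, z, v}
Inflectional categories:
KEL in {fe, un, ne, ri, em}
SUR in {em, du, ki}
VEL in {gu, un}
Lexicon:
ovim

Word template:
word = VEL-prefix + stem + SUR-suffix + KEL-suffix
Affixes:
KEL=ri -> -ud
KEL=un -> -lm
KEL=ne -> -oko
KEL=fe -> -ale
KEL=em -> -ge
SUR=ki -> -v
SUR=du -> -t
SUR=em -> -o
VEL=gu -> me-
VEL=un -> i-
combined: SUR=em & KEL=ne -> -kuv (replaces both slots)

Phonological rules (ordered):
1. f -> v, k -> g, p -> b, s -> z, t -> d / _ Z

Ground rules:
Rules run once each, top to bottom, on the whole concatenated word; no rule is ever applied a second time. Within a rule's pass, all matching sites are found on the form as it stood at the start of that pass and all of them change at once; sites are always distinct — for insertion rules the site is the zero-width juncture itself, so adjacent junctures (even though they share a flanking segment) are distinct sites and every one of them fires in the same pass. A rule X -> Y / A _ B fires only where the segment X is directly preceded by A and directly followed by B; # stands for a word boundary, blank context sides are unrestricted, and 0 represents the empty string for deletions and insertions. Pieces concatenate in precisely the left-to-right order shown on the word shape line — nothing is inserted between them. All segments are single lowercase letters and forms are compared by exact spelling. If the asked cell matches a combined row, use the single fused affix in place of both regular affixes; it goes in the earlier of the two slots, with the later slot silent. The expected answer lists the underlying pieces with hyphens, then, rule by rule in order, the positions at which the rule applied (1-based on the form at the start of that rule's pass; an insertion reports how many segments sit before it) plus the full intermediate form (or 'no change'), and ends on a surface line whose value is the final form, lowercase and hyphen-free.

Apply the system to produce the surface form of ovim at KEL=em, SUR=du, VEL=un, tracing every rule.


underlying: i-ovim-t-ge
1. f -> v, k -> g, p -> b, s -> z, t -> d / _ Z: fires at position(s) 6: iovimdge
surface: iovimdge


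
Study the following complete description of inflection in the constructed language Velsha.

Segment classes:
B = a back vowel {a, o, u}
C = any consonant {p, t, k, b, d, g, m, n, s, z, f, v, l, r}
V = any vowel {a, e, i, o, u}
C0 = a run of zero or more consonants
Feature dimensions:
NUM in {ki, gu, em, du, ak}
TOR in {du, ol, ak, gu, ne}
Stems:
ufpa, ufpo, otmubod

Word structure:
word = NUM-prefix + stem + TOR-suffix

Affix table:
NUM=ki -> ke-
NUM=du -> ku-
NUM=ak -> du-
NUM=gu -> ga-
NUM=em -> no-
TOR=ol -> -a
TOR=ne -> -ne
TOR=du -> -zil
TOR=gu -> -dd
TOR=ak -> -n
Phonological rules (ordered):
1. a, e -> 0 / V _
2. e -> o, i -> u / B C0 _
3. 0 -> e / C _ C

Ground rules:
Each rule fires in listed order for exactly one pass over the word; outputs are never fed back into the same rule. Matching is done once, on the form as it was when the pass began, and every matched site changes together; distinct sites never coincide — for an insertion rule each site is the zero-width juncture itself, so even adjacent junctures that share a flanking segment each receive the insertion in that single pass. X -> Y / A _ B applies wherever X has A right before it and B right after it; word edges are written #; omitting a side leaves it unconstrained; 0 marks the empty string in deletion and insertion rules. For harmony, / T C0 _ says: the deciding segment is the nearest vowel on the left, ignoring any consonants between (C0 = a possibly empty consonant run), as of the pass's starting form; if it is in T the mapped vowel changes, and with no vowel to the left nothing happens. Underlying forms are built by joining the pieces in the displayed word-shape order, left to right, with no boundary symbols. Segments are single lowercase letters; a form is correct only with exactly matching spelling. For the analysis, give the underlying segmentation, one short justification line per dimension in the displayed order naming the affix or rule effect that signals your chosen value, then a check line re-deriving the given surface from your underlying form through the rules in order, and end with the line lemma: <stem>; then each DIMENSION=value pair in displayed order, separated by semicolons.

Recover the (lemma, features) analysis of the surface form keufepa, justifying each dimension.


underlying: ke-ufpa-a
NUM=ki - signalled by the affix ke-
TOR=ol - signalled by the affix -a
check: keufpaa -> keufpa -> keufpa -> keufepa
lemma: ufpa; NUM=ki; TOR=ol


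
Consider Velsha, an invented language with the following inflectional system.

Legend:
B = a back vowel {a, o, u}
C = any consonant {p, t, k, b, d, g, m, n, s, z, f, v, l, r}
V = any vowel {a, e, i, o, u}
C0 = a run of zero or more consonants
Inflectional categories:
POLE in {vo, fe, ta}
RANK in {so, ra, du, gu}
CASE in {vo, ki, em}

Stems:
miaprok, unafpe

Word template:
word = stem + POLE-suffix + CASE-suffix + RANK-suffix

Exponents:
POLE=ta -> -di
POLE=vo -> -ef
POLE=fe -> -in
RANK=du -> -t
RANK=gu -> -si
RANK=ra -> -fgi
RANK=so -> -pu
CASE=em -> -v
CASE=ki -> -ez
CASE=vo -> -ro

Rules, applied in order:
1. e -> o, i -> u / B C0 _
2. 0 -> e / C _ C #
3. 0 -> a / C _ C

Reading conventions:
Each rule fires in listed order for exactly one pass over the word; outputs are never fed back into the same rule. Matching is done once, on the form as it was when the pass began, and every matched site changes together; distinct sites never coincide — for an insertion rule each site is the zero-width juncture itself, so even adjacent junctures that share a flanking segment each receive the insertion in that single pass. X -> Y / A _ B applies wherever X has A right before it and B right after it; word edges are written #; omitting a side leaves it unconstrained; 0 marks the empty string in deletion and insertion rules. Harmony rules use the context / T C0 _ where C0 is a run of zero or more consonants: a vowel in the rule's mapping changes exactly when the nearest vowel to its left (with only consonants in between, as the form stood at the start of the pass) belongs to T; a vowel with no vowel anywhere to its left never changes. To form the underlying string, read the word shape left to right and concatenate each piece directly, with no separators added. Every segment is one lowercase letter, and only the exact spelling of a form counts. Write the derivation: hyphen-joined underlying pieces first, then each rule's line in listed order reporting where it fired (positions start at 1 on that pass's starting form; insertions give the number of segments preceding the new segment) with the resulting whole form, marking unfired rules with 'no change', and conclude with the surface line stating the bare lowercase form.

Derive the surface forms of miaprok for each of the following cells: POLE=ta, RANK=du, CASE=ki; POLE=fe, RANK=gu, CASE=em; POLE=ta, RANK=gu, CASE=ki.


cell POLE=ta, RANK=du, CASE=ki:
underlying: miaprok-di-ez-t
1. e -> o, i -> u / B C0 _: fires at position(s) 9: miaprokduezt
2. 0 -> e / C _ C #: inserts after position(s) 11: miaprokduezet
3. 0 -> a / C _ C: inserts after position(s) 4, 7: miaparokaduezet
surface: miaparokaduezet

cell POLE=fe, RANK=gu, CASE=em:
underlying: miaprok-in-v-si
1. e -> o, i -> u / B C0 _: fires at position(s) 8: miaprokunvsi
2. 0 -> e / C _ C #: no change
3. 0 -> a / C _ C: inserts after position(s) 4, 9, 10: miaparokunavasi
surface: miaparokunavasi

cell POLE=ta, RANK=gu, CASE=ki:
underlying: miaprok-di-ez-si
1. e -> o, i -> u / B C0 _: fires at position(s) 9: miaprokduezsi
2. 0 -> e / C _ C #: no change
3. 0 -> a / C _ C: inserts after position(s) 4, 7, 11: miaparokaduezasi
surface: miaparokaduezasi


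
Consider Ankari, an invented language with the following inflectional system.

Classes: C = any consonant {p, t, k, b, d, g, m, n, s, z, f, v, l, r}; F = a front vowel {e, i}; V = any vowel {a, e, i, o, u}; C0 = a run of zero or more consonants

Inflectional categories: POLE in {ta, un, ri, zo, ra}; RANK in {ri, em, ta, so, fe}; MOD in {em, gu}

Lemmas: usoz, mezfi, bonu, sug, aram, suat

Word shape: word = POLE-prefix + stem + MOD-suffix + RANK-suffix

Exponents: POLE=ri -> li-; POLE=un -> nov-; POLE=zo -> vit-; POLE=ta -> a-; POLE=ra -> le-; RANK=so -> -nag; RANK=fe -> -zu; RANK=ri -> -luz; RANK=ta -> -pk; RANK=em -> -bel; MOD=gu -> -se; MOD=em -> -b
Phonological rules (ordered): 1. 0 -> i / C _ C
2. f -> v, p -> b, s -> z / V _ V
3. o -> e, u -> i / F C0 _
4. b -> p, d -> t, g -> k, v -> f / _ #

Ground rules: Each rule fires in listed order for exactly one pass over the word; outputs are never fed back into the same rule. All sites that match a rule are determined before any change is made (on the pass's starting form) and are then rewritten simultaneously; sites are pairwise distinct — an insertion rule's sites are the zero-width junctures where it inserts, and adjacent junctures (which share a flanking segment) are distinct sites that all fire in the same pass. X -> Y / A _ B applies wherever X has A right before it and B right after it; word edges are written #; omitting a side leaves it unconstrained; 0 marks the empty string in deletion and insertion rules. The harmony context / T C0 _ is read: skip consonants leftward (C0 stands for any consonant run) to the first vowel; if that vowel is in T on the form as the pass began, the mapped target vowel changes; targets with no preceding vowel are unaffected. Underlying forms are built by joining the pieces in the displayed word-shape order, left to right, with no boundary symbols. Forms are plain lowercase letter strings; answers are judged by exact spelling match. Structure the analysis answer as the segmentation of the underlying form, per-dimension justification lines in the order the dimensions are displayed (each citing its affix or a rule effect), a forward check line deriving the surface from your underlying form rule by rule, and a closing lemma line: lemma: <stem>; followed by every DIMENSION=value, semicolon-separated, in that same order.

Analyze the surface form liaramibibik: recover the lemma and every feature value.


underlying: li-aram-b-pk
POLE=ri - signalled by the affix li-
RANK=ta - signalled by the affix -pk
MOD=em - signalled by the affix -b
check: liarambpk -> liaramibipik -> liaramibibik -> liaramibibik -> liaramibibik
lemma: aram; POLE=ri; RANK=ta; MOD=em


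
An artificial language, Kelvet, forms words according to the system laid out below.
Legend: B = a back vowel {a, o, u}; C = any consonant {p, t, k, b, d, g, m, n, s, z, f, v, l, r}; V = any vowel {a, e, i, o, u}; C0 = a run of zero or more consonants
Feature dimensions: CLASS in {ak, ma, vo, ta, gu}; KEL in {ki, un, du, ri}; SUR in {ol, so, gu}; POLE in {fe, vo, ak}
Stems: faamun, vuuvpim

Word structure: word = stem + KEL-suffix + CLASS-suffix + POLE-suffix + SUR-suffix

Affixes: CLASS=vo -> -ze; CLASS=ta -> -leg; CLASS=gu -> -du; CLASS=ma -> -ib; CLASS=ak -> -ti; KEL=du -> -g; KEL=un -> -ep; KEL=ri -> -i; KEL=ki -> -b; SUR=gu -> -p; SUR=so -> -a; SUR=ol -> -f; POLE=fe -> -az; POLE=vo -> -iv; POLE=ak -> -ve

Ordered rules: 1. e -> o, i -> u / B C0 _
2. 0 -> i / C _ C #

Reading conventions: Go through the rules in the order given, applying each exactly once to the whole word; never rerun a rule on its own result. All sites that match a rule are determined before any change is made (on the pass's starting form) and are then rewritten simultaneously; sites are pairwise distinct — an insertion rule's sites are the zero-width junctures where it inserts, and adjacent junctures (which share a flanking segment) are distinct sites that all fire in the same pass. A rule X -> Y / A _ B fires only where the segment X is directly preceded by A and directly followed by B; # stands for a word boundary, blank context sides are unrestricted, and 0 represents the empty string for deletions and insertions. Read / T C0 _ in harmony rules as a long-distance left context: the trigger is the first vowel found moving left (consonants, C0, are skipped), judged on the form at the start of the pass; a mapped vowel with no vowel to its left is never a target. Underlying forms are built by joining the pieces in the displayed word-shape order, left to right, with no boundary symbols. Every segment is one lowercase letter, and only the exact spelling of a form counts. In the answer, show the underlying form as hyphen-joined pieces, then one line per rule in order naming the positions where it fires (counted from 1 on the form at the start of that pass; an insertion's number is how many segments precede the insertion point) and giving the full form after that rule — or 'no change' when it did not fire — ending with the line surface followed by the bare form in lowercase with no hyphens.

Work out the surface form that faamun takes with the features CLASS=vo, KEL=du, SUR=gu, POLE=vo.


underlying: faamun-g-ze-iv-p
1. e -> o, i -> u / B C0 _: fires at position(s) 9: faamungzoivp
2. 0 -> i / C _ C #: inserts after position(s) 11: faamungzoivip
surface: faamungzoivip


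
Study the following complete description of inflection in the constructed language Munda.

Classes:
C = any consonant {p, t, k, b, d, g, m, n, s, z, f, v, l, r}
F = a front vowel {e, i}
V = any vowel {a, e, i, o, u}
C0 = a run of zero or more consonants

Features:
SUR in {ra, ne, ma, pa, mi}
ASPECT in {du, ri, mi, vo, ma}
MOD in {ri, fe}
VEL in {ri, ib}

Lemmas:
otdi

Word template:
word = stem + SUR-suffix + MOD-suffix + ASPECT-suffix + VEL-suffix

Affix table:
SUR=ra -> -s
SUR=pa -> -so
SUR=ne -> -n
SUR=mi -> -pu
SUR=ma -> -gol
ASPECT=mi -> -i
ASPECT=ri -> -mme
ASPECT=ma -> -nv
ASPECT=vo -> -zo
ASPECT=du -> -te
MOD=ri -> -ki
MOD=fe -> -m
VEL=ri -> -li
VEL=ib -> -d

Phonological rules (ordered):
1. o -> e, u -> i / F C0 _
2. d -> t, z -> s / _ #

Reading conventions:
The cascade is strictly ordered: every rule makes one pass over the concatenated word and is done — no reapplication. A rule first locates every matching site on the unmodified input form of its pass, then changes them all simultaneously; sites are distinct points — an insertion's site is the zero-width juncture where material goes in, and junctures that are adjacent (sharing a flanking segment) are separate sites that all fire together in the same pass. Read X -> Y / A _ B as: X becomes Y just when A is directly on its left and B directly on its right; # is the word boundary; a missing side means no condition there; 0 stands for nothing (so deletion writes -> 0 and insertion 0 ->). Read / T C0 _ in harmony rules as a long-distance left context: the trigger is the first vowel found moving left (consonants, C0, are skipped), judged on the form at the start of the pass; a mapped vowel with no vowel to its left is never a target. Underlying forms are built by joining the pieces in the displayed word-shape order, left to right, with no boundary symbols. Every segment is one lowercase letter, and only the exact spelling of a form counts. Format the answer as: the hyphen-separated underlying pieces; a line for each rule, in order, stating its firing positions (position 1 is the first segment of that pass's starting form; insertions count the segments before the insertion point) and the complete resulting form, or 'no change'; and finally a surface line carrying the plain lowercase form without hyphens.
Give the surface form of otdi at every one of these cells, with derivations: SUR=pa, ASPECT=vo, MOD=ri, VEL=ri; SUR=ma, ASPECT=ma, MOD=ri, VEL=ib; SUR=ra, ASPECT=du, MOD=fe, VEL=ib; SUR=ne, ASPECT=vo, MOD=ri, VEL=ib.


cell SUR=pa, ASPECT=vo, MOD=ri, VEL=ri:
underlying: otdi-so-ki-zo-li
1. o -> e, u -> i / F C0 _: fires at position(s) 6, 10: otdisekizeli
2. d -> t, z -> s / _ #: no change
surface: otdisekizeli

cell SUR=ma, ASPECT=ma, MOD=ri, VEL=ib:
underlying: otdi-gol-ki-nv-d
1. o -> e, u -> i / F C0 _: fires at position(s) 6: otdigelkinvd
2. d -> t, z -> s / _ #: fires at position(s) 12: otdigelkinvt
surface: otdigelkinvt

cell SUR=ra, ASPECT=du, MOD=fe, VEL=ib:
underlying: otdi-s-m-te-d
1. o -> e, u -> i / F C0 _: no change
2. d -> t, z -> s / _ #: fires at position(s) 9: otdismtet
surface: otdismtet

cell SUR=ne, ASPECT=vo, MOD=ri, VEL=ib:
underlying: otdi-n-ki-zo-d
1. o -> e, u -> i / F C0 _: fires at position(s) 9: otdinkized
2. d -> t, z -> s / _ #: fires at position(s) 10: otdinkizet
surface: otdinkizet


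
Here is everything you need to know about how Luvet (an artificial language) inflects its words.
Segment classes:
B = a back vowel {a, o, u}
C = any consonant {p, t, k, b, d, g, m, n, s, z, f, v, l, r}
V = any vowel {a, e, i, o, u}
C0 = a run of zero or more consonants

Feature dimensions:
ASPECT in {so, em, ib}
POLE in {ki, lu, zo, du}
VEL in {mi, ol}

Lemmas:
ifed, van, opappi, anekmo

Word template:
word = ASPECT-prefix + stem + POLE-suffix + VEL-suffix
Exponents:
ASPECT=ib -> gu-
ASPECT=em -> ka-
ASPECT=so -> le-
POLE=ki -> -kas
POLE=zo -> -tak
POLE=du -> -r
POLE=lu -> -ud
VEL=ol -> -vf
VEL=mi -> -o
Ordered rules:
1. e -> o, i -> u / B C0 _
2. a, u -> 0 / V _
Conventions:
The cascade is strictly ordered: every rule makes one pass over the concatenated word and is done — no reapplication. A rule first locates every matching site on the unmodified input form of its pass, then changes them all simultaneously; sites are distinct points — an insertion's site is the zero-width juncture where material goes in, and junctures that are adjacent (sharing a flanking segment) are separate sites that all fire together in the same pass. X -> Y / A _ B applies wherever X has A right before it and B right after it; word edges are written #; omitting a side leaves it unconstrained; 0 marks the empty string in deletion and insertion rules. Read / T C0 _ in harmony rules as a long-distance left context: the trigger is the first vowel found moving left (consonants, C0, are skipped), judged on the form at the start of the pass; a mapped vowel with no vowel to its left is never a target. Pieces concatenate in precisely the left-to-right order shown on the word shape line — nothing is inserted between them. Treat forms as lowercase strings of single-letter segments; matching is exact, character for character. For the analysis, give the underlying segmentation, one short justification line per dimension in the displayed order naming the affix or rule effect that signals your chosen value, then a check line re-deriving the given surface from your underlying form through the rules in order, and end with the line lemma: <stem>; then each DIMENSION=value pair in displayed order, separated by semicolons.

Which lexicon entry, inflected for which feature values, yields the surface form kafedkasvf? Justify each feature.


underlying: ka-ifed-kas-vf
ASPECT=em - signalled by the affix ka-
POLE=ki - signalled by the affix -kas
VEL=ol - signalled by the affix -vf
check: kaifedkasvf -> kaufedkasvf -> kafedkasvf
lemma: ifed; ASPECT=em; POLE=ki; VEL=ol


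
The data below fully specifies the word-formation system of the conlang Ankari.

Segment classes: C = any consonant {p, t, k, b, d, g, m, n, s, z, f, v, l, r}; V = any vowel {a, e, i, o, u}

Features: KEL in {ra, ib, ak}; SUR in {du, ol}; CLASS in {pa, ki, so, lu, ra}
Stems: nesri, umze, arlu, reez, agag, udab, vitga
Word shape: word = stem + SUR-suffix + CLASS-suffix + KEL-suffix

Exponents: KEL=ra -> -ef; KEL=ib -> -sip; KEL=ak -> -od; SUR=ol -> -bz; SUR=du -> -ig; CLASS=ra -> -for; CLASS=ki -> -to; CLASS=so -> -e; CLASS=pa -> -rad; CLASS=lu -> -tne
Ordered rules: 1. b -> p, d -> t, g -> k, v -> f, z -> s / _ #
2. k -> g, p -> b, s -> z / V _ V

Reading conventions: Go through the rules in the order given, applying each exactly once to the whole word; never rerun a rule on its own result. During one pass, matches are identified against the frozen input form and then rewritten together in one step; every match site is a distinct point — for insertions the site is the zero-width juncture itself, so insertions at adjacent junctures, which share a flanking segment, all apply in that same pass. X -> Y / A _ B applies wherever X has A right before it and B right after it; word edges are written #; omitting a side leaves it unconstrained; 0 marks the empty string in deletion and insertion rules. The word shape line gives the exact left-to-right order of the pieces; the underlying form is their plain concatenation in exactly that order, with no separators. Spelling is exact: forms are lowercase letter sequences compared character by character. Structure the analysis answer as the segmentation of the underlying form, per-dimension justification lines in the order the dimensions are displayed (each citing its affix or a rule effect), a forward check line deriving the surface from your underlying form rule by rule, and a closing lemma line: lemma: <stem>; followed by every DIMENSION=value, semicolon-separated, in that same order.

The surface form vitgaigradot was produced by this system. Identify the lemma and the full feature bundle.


underlying: vitga-ig-rad-od
KEL=ak - signalled by the affix -od
SUR=du - signalled by the affix -ig
CLASS=pa - signalled by the affix -rad
check: vitgaigradod -> vitgaigradot -> vitgaigradot
lemma: vitga; KEL=ak; SUR=du; CLASS=pa


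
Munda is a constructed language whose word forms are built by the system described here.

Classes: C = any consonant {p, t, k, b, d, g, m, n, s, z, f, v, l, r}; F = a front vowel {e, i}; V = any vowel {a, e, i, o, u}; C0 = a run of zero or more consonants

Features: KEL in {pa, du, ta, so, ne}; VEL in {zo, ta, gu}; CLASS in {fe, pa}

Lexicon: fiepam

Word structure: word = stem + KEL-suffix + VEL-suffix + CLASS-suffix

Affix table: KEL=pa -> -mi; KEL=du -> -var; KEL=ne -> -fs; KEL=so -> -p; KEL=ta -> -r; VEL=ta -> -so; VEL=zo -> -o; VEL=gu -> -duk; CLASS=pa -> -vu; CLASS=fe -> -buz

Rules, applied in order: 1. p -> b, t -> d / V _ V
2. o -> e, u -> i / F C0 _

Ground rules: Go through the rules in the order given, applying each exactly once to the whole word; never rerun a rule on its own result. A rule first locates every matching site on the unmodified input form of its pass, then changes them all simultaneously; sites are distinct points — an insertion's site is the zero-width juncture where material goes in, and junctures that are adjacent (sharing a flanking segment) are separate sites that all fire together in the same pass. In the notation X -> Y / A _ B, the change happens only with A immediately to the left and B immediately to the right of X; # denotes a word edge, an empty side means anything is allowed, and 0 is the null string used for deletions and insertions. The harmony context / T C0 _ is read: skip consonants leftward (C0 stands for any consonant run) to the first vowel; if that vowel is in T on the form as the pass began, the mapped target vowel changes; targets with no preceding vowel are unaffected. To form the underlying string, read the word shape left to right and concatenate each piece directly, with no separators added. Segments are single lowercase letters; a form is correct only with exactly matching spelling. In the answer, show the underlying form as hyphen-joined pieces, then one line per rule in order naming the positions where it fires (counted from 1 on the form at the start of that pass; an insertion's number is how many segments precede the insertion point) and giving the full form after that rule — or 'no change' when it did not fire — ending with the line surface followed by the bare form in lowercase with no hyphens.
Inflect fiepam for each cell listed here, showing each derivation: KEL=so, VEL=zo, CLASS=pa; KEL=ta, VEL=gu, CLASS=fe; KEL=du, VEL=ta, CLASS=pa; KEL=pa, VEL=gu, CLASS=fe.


cell KEL=so, VEL=zo, CLASS=pa:
underlying: fiepam-p-o-vu
1. p -> b, t -> d / V _ V: fires at position(s) 4: fiebampovu
2. o -> e, u -> i / F C0 _: no change
surface: fiebampovu

cell KEL=ta, VEL=gu, CLASS=fe:
underlying: fiepam-r-duk-buz
1. p -> b, t -> d / V _ V: fires at position(s) 4: fiebamrdukbuz
2. o -> e, u -> i / F C0 _: no change
surface: fiebamrdukbuz

cell KEL=du, VEL=ta, CLASS=pa:
underlying: fiepam-var-so-vu
1. p -> b, t -> d / V _ V: fires at position(s) 4: fiebamvarsovu
2. o -> e, u -> i / F C0 _: no change
surface: fiebamvarsovu

cell KEL=pa, VEL=gu, CLASS=fe:
underlying: fiepam-mi-duk-buz
1. p -> b, t -> d / V _ V: fires at position(s) 4: fiebammidukbuz
2. o -> e, u -> i / F C0 _: fires at position(s) 10: fiebammidikbuz
surface: fiebammidikbuz
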